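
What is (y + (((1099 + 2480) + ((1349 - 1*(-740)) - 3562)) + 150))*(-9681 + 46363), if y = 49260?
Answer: 1889709912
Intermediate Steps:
(y + (((1099 + 2480) + ((1349 - 1*(-740)) - 3562)) + 150))*(-9681 + 46363) = (49260 + (((1099 + 2480) + ((1349 - 1*(-740)) - 3562)) + 150))*(-9681 + 46363) = (49260 + ((3579 + ((1349 + 740) - 3562)) + 150))*36682 = (49260 + ((3579 + (2089 - 3562)) + 150))*36682 = (49260 + ((3579 - 1473) + 150))*36682 = (49260 + (2106 + 150))*36682 = (49260 + 2256)*36682 = 51516*36682 = 1889709912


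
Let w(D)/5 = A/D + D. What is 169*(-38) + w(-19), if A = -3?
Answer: -123808/19 ≈ -6516.2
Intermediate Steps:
w(D) = -15/D + 5*D (w(D) = 5*(-3/D + D) = 5*(D - 3/D) = -15/D + 5*D)
169*(-38) + w(-19) = 169*(-38) + (-15/(-19) + 5*(-19)) = -6422 + (-15*(-1/19) - 95) = -6422 + (15/19 - 95) = -6422 - 1790/19 = -123808/19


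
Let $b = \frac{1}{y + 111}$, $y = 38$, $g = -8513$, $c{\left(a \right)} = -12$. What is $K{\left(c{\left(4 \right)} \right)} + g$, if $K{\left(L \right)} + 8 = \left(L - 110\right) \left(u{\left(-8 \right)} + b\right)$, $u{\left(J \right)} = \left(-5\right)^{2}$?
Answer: $- \frac{1724201}{149} \approx -11572.0$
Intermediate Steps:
$u{\left(J \right)} = 25$
$b = \frac{1}{149}$ ($b = \frac{1}{38 + 111} = \frac{1}{149} \approx 0.0067114$)
$K{\left(L \right)} = - \frac{411052}{149} + \frac{3726 L}{149}$ ($K{\left(L \right)} = -8 + \left(L - 110\right) \left(25 + \frac{1}{149}\right) = -8 + \left(-110 + L\right) \frac{3726}{149} = -8 + \left(- \frac{409860}{149} + \frac{3726 L}{149}\right) = - \frac{411052}{149} + \frac{3726 L}{149}$)
$K{\left(c{\left(4 \right)} \right)} + g = \left(- \frac{411052}{149} + \frac{3726}{149} \left(-12\right)\right) - 8513 = \left(- \frac{411052}{149} - \frac{44712}{149}\right) - 8513 = - \frac{455764}{149} - 8513 = - \frac{1724201}{149}$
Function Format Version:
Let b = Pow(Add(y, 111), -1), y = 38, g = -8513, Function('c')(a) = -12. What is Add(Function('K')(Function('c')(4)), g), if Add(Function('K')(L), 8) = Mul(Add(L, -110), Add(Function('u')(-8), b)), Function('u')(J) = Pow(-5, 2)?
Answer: Rational(-1724201, 149) ≈ -11572.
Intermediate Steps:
Function('u')(J) = 25
b = Rational(1, 149) (b = Pow(Add(38, 111), -1) = Pow(149, -1) = Rational(1, 149) ≈ 0.0067114)
Function('K')(L) = Add(Rational(-411052, 149), Mul(Rational(3726, 149), L)) (Function('K')(L) = Add(-8, Mul(Add(L, -110), Add(25, Rational(1, 149)))) = Add(-8, Mul(Add(-110, L), Rational(3726, 149))) = Add(-8, Add(Rational(-409860, 149), Mul(Rational(3726, 149), L))) = Add(Rational(-411052, 149), Mul(Rational(3726, 149), L)))
Add(Function('K')(Function('c')(4)), g) = Add(Add(Rational(-411052, 149), Mul(Rational(3726, 149), -12)), -8513) = Add(Add(Rational(-411052, 149), Rational(-44712, 149)), -8513) = Add(Rational(-455764, 149), -8513) = Rational(-1724201, 149)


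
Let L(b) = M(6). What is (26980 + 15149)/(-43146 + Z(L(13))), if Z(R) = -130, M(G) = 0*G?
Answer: -1359/1396 ≈ -0.97350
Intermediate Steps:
M(G) = 0
L(b) = 0
(26980 + 15149)/(-43146 + Z(L(13))) = (26980 + 15149)/(-43146 - 130) = 42129/(-43276) = 42129*(-1/43276) = -1359/1396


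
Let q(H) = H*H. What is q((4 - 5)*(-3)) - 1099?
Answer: -1090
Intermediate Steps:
q(H) = H**2
q((4 - 5)*(-3)) - 1099 = ((4 - 5)*(-3))**2 - 1099 = (-1*(-3))**2 - 1099 = 3**2 - 1099 = 9 - 1099 = -1090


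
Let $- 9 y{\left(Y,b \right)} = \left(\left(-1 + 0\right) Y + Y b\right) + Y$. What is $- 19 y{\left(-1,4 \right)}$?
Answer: $- \frac{76}{9} \approx -8.4444$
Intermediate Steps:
$y{\left(Y,b \right)} = - \frac{Y b}{9}$ ($y{\left(Y,b \right)} = - \frac{\left(\left(-1 + 0\right) Y + Y b\right) + Y}{9} = - \frac{\left(- Y + Y b\right) + Y}{9} = - \frac{Y b}{9}$)
$- 19 y{\left(-1,4 \right)} = - 19 \left(\left(- \frac{1}{9}\right) \left(-1\right) 4\right) = \left(-19\right) \frac{4}{9} = - \frac{76}{9}$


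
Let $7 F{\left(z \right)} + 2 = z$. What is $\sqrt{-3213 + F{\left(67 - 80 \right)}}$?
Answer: $\frac{11 i \sqrt{1302}}{7} \approx 56.702 i$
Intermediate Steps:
$F{\left(z \right)} = - \frac{2}{7} + \frac{z}{7}$
$\sqrt{-3213 + F{\left(67 - 80 \right)}} = \sqrt{-3213 + \left(- \frac{2}{7} + \frac{67 - 80}{7}\right)} = \sqrt{-3213 + \left(- \frac{2}{7} + \frac{1}{7} \left(-13\right)\right)} = \sqrt{-3213 - \frac{15}{7}} = \sqrt{- \frac{22506}{7}} = \frac{11 i \sqrt{1302}}{7}$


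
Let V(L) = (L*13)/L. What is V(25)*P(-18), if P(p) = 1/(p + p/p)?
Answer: -13/17 ≈ -0.76471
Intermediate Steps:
P(p) = 1/(1 + p) (P(p) = 1/(p + 1) = 1/(1 + p))
V(L) = 13 (V(L) = (13*L)/L = 13)
V(25)*P(-18) = 13/(1 - 18) = 13/(-17) = 13*(-1/17) = -13/17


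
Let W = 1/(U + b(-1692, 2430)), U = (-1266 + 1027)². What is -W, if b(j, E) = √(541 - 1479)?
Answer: I/(√938 - 57121*I) ≈ -1.7507e-5 + 9.3866e-9*I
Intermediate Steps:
b(j, E) = I*√938 (b(j, E) = √(-938) = I*√938)
U = 57121 (U = (-239)² = 57121)
W = 1/(57121 + I*√938) ≈ 1.7507e-5 - 9.39e-9*I
-W = -(57121/3262809579 - I*√938/3262809579) = -57121/3262809579 + I*√938/3262809579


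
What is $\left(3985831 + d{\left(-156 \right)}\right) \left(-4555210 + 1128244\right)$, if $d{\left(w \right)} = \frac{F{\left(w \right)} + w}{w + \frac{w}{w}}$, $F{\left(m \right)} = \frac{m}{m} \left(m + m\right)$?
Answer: $- \frac{2117194238225718}{155} \approx -1.3659 \cdot 10^{13}$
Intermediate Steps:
$F{\left(m \right)} = 2 m$ ($F{\left(m \right)} = 1 \cdot 2 m = 2 m$)
$d{\left(w \right)} = \frac{3 w}{1 + w}$ ($d{\left(w \right)} = \frac{2 w + w}{w + \frac{w}{w}} = \frac{3 w}{w + 1} = \frac{3 w}{1 + w}$)
$\left(3985831 + d{\left(-156 \right)}\right) \left(-4555210 + 1128244\right) = \left(3985831 + 3 \left(-156\right) \frac{1}{1 - 156}\right) \left(-4555210 + 1128244\right) = \left(3985831 + 3 \left(-156\right) \frac{1}{-155}\right) \left(-3426966\right) = \left(3985831 + 3 \left(-156\right) \left(- \frac{1}{155}\right)\right) \left(-3426966\right) = \left(3985831 + \frac{468}{155}\right) \left(-3426966\right) = \frac{617804273}{155} \left(-3426966\right) = - \frac{2117194238225718}{155}$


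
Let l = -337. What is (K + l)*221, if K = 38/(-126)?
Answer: -4696250/63 ≈ -74544.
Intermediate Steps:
K = -19/63 (K = 38*(-1/126) = -19/63 ≈ -0.30159)
(K + l)*221 = (-19/63 - 337)*221 = -21250/63*221 = -4696250/63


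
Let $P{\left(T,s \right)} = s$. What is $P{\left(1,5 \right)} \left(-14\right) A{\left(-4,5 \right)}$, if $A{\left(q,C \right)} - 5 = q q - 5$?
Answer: $-1120$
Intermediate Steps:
$A{\left(q,C \right)} = q^{2}$ ($A{\left(q,C \right)} = 5 + \left(q q - 5\right) = 5 + \left(q^{2} - 5\right) = 5 + \left(-5 + q^{2}\right) = q^{2}$)
$P{\left(1,5 \right)} \left(-14\right) A{\left(-4,5 \right)} = 5 \left(-14\right) \left(-4\right)^{2} = \left(-70\right) 16 = -1120$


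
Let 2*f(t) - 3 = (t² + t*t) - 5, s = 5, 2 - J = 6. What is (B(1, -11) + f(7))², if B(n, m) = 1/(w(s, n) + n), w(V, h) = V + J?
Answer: 9409/4 ≈ 2352.3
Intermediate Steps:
J = -4 (J = 2 - 1*6 = 2 - 6 = -4)
w(V, h) = -4 + V (w(V, h) = V - 4 = -4 + V)
f(t) = -1 + t² (f(t) = 3/2 + ((t² + t*t) - 5)/2 = 3/2 + ((t² + t²) - 5)/2 = 3/2 + (2*t² - 5)/2 = 3/2 + (-5 + 2*t²)/2 = 3/2 + (-5/2 + t²) = -1 + t²)
B(n, m) = 1/(1 + n) (B(n, m) = 1/((-4 + 5) + n) = 1/(1 + n))
(B(1, -11) + f(7))² = (1/(1 + 1) + (-1 + 7²))² = (1/2 + (-1 + 49))² = (½ + 48)² = (97/2)² = 9409/4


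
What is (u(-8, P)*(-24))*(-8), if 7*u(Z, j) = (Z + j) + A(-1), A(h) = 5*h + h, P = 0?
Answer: -384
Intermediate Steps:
A(h) = 6*h
u(Z, j) = -6/7 + Z/7 + j/7 (u(Z, j) = ((Z + j) + 6*(-1))/7 = ((Z + j) - 6)/7 = (-6 + Z + j)/7 = -6/7 + Z/7 + j/7)
(u(-8, P)*(-24))*(-8) = ((-6/7 + (1/7)*(-8) + (1/7)*0)*(-24))*(-8) = ((-6/7 - 8/7 + 0)*(-24))*(-8) = -2*(-24)*(-8) = 48*(-8) = -384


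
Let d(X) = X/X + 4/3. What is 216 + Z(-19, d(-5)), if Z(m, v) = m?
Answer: 197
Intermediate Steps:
d(X) = 7/3 (d(X) = 1 + 4*(⅓) = 1 + 4/3 = 7/3)
216 + Z(-19, d(-5)) = 216 - 19 = 197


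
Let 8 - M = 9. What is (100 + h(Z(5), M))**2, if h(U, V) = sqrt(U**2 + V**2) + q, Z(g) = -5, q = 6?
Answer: (106 + sqrt(26))**2 ≈ 12343.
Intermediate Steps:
M = -1 (M = 8 - 1*9 = 8 - 9 = -1)
h(U, V) = 6 + sqrt(U**2 + V**2) (h(U, V) = sqrt(U**2 + V**2) + 6 = 6 + sqrt(U**2 + V**2))
(100 + h(Z(5), M))**2 = (100 + (6 + sqrt((-5)**2 + (-1)**2)))**2 = (100 + (6 + sqrt(25 + 1)))**2 = (100 + (6 + sqrt(26)))**2 = (106 + sqrt(26))**2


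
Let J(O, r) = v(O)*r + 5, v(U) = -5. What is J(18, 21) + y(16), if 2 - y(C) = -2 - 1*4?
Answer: -92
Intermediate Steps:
y(C) = 8 (y(C) = 2 - (-2 - 1*4) = 2 - (-2 - 4) = 2 - 1*(-6) = 2 + 6 = 8)
J(O, r) = 5 - 5*r (J(O, r) = -5*r + 5 = 5 - 5*r)
J(18, 21) + y(16) = (5 - 5*21) + 8 = (5 - 105) + 8 = -100 + 8 = -92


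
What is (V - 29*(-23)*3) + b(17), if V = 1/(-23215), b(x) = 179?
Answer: 50608699/23215 ≈ 2180.0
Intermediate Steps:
V = -1/23215 ≈ -4.3076e-5
(V - 29*(-23)*3) + b(17) = (-1/23215 - 29*(-23)*3) + 179 = (-1/23215 + 667*3) + 179 = (-1/23215 + 2001) + 179 = 46453214/23215 + 179 = 50608699/23215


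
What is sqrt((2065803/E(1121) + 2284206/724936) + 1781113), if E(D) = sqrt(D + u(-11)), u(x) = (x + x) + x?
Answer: sqrt(67628449024812675724 + 576749439528381078*sqrt(17))/6161956 ≈ 1357.8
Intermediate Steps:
u(x) = 3*x (u(x) = 2*x + x = 3*x)
E(D) = sqrt(-33 + D) (E(D) = sqrt(D + 3*(-11)) = sqrt(D - 33) = sqrt(-33 + D))
sqrt((2065803/E(1121) + 2284206/724936) + 1781113) = sqrt((2065803/(sqrt(-33 + 1121)) + 2284206/724936) + 1781113) = sqrt((2065803/(sqrt(1088)) + 2284206*(1/724936)) + 1781113) = sqrt((2065803/((8*sqrt(17))) + 1142103/362468) + 1781113) = sqrt((2065803*(sqrt(17)/136) + 1142103/362468) + 1781113) = sqrt((2065803*sqrt(17)/136 + 1142103/362468) + 1781113) = sqrt((1142103/362468 + 2065803*sqrt(17)/136) + 1781113) = sqrt(645597608987/362468 + 2065803*sqrt(17)/136)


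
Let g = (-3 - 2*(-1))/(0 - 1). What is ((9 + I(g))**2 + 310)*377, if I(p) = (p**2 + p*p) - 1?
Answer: 154570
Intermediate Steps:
g = 1 (g = (-3 + 2)/(-1) = -1*(-1) = 1)
I(p) = -1 + 2*p**2 (I(p) = (p**2 + p**2) - 1 = 2*p**2 - 1 = -1 + 2*p**2)
((9 + I(g))**2 + 310)*377 = ((9 + (-1 + 2*1**2))**2 + 310)*377 = ((9 + (-1 + 2*1))**2 + 310)*377 = ((9 + (-1 + 2))**2 + 310)*377 = ((9 + 1)**2 + 310)*377 = (10**2 + 310)*377 = (100 + 310)*377 = 410*377 = 154570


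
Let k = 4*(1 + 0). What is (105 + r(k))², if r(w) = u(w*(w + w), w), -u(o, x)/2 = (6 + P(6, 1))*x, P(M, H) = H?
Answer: 2401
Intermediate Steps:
k = 4 (k = 4*1 = 4)
u(o, x) = -14*x (u(o, x) = -2*(6 + 1)*x = -14*x)
r(w) = -14*w
(105 + r(k))² = (105 - 14*4)² = (105 - 56)² = 49² = 2401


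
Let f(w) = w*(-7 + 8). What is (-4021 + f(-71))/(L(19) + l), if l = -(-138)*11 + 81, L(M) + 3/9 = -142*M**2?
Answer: 6138/74495 ≈ 0.082395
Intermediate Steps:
L(M) = -1/3 - 142*M**2
l = 1599 (l = -46*(-33) + 81 = 1518 + 81 = 1599)
f(w) = w (f(w) = w*1 = w)
(-4021 + f(-71))/(L(19) + l) = (-4021 - 71)/((-1/3 - 142*19**2) + 1599) = -4092/((-1/3 - 142*361) + 1599) = -4092/((-1/3 - 51262) + 1599) = -4092/(-153787/3 + 1599) = -4092/(-148990/3) = -4092*(-3/148990) = 6138/74495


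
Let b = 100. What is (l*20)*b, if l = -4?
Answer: -8000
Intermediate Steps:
(l*20)*b = -4*20*100 = -80*100 = -8000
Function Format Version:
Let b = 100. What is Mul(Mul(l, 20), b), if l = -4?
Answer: -8000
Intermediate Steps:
Mul(Mul(l, 20), b) = Mul(Mul(-4, 20), 100) = Mul(-80, 100) = -8000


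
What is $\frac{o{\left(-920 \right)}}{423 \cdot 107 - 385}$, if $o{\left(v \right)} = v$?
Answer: $- \frac{230}{11219} \approx -0.020501$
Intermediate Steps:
$\frac{o{\left(-920 \right)}}{423 \cdot 107 - 385} = - \frac{920}{423 \cdot 107 - 385} = - \frac{920}{45261 - 385} = - \frac{920}{44876} = \left(-920\right) \frac{1}{44876} = - \frac{230}{11219}$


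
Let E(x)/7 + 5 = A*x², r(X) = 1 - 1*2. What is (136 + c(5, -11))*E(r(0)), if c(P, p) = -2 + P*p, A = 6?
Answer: 553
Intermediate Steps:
r(X) = -1 (r(X) = 1 - 2 = -1)
E(x) = -35 + 42*x² (E(x) = -35 + 7*(6*x²) = -35 + 42*x²)
(136 + c(5, -11))*E(r(0)) = (136 + (-2 + 5*(-11)))*(-35 + 42*(-1)²) = (136 + (-2 - 55))*(-35 + 42*1) = (136 - 57)*(-35 + 42) = 79*7 = 553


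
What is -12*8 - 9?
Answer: -105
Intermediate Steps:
-12*8 - 9 = -96 - 9 = -105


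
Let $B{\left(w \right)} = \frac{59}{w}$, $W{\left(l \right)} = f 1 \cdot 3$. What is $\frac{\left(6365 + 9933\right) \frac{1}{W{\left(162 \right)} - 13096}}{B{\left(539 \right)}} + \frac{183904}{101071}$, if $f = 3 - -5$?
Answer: $- \frac{373017468985}{38975403304} \approx -9.5706$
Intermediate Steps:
$f = 8$ ($f = 3 + 5 = 8$)
$W{\left(l \right)} = 24$ ($W{\left(l \right)} = 8 \cdot 1 \cdot 3 = 8 \cdot 3 = 24$)
$\frac{\left(6365 + 9933\right) \frac{1}{W{\left(162 \right)} - 13096}}{B{\left(539 \right)}} + \frac{183904}{101071} = \frac{\left(6365 + 9933\right) \frac{1}{24 - 13096}}{59 \cdot \frac{1}{539}} + \frac{183904}{101071} = \frac{16298 \frac{1}{-13072}}{59 \cdot \frac{1}{539}} + 183904 \cdot \frac{1}{101071} = \frac{16298 \left(- \frac{1}{13072}\right)}{\frac{59}{539}} + \frac{183904}{101071} = \left(- \frac{8149}{6536}\right) \frac{539}{59} + \frac{183904}{101071} = - \frac{4392311}{385624} + \frac{183904}{101071} = - \frac{373017468985}{38975403304}$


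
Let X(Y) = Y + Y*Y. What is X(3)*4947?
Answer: 59364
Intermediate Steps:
X(Y) = Y + Y**2
X(3)*4947 = (3*(1 + 3))*4947 = (3*4)*4947 = 12*4947 = 59364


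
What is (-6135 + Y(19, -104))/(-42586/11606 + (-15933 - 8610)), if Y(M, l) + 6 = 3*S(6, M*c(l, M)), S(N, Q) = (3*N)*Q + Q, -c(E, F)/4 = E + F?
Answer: -2101144437/142444322 ≈ -14.751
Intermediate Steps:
c(E, F) = -4*E - 4*F (c(E, F) = -4*(E + F) = -4*E - 4*F)
S(N, Q) = Q + 3*N*Q (S(N, Q) = 3*N*Q + Q = Q + 3*N*Q)
Y(M, l) = -6 + 57*M*(-4*M - 4*l) (Y(M, l) = -6 + 3*((M*(-4*l - 4*M))*(1 + 3*6)) = -6 + 3*((M*(-4*M - 4*l))*(1 + 18)) = -6 + 3*((M*(-4*M - 4*l))*19) = -6 + 3*(19*M*(-4*M - 4*l)) = -6 + 57*M*(-4*M - 4*l))
(-6135 + Y(19, -104))/(-42586/11606 + (-15933 - 8610)) = (-6135 + (-6 - 228*19*(19 - 104)))/(-42586/11606 + (-15933 - 8610)) = (-6135 + (-6 - 228*19*(-85)))/(-42586*1/11606 - 24543) = (-6135 + (-6 + 368220))/(-21293/5803 - 24543) = (-6135 + 368214)/(-142444322/5803) = 362079*(-5803/142444322) = -2101144437/142444322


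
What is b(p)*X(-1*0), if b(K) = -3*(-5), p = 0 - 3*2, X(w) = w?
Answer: 0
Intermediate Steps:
p = -6 (p = 0 - 1*6 = 0 - 6 = -6)
b(K) = 15
b(p)*X(-1*0) = 15*(-1*0) = 15*0 = 0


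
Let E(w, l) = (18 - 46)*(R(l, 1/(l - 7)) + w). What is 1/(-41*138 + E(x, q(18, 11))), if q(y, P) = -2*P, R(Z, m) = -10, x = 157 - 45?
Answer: -1/8514 ≈ -0.00011745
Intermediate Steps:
x = 112
E(w, l) = 280 - 28*w (E(w, l) = (18 - 46)*(-10 + w) = -28*(-10 + w) = 280 - 28*w)
1/(-41*138 + E(x, q(18, 11))) = 1/(-41*138 + (280 - 28*112)) = 1/(-5658 + (280 - 3136)) = 1/(-5658 - 2856) = 1/(-8514) = -1/8514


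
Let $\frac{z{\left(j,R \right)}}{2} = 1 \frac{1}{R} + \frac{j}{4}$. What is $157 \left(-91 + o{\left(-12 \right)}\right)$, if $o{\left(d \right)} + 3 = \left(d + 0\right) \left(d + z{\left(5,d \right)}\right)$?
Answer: $3454$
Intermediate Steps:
$z{\left(j,R \right)} = \frac{j}{2} + \frac{2}{R}$ ($z{\left(j,R \right)} = 2 \left(1 \frac{1}{R} + \frac{j}{4}\right) = 2 \left(\frac{1}{R} + j \frac{1}{4}\right) = 2 \left(\frac{1}{R} + \frac{j}{4}\right) = \frac{j}{2} + \frac{2}{R}$)
$o{\left(d \right)} = -3 + d \left(\frac{5}{2} + d + \frac{2}{d}\right)$ ($o{\left(d \right)} = -3 + \left(d + 0\right) \left(d + \left(\frac{1}{2} \cdot 5 + \frac{2}{d}\right)\right) = -3 + d \left(d + \left(\frac{5}{2} + \frac{2}{d}\right)\right) = -3 + d \left(\frac{5}{2} + d + \frac{2}{d}\right)$)
$157 \left(-91 + o{\left(-12 \right)}\right) = 157 \left(-91 + \left(-1 + \left(-12\right)^{2} + \frac{5}{2} \left(-12\right)\right)\right) = 157 \left(-91 - -113\right) = 157 \left(-91 + 113\right) = 157 \cdot 22 = 3454$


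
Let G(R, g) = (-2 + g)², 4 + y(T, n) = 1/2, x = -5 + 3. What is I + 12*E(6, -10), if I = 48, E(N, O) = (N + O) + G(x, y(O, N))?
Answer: 363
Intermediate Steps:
x = -2
y(T, n) = -7/2 (y(T, n) = -4 + 1/2 = -4 + 1*(½) = -4 + ½ = -7/2)
E(N, O) = 121/4 + N + O (E(N, O) = (N + O) + (-2 - 7/2)² = (N + O) + (-11/2)² = (N + O) + 121/4 = 121/4 + N + O)
I + 12*E(6, -10) = 48 + 12*(121/4 + 6 - 10) = 48 + 12*(105/4) = 48 + 315 = 363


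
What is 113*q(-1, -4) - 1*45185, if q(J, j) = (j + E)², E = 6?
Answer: -44733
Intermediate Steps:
q(J, j) = (6 + j)² (q(J, j) = (j + 6)² = (6 + j)²)
113*q(-1, -4) - 1*45185 = 113*(6 - 4)² - 1*45185 = 113*2² - 45185 = 113*4 - 45185 = 452 - 45185 = -44733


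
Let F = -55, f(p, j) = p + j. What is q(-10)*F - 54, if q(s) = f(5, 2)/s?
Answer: -31/2 ≈ -15.500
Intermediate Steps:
f(p, j) = j + p
q(s) = 7/s (q(s) = (2 + 5)/s = 7/s)
q(-10)*F - 54 = (7/(-10))*(-55) - 54 = (7*(-⅒))*(-55) - 54 = -7/10*(-55) - 54 = 77/2 - 54 = -31/2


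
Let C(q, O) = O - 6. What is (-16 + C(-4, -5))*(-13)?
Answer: 351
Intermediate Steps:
C(q, O) = -6 + O
(-16 + C(-4, -5))*(-13) = (-16 + (-6 - 5))*(-13) = (-16 - 11)*(-13) = -27*(-13) = 351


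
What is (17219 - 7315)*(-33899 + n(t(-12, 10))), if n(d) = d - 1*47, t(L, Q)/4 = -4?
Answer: -336359648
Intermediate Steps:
t(L, Q) = -16 (t(L, Q) = 4*(-4) = -16)
n(d) = -47 + d (n(d) = d - 47 = -47 + d)
(17219 - 7315)*(-33899 + n(t(-12, 10))) = (17219 - 7315)*(-33899 + (-47 - 16)) = 9904*(-33899 - 63) = 9904*(-33962) = -336359648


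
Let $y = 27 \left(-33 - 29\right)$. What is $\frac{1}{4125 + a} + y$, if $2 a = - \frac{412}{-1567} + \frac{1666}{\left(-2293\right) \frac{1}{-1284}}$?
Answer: $- \frac{27617911320287}{16498157057} \approx -1674.0$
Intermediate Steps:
$a = \frac{1676491682}{3593131}$ ($a = \frac{- \frac{412}{-1567} + \frac{1666}{\left(-2293\right) \frac{1}{-1284}}}{2} = \frac{\left(-412\right) \left(- \frac{1}{1567}\right) + \frac{1666}{\left(-2293\right) \left(- \frac{1}{1284}\right)}}{2} = \frac{\frac{412}{1567} + \frac{1666}{\frac{2293}{1284}}}{2} = \frac{\frac{412}{1567} + 1666 \cdot \frac{1284}{2293}}{2} = \frac{\frac{412}{1567} + \frac{2139144}{2293}}{2} = \frac{1}{2} \cdot \frac{3352983364}{3593131} = \frac{1676491682}{3593131} \approx 466.58$)
$y = -1674$ ($y = 27 \left(-62\right) = -1674$)
$\frac{1}{4125 + a} + y = \frac{1}{4125 + \frac{1676491682}{3593131}} - 1674 = \frac{1}{\frac{16498157057}{3593131}} - 1674 = \frac{3593131}{16498157057} - 1674 = - \frac{27617911320287}{16498157057}$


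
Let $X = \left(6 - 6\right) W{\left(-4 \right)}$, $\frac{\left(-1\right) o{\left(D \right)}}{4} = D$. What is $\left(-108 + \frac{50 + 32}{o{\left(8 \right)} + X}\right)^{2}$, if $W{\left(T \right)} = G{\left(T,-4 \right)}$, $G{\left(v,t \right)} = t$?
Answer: $\frac{3129361}{256} \approx 12224.0$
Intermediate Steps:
$W{\left(T \right)} = -4$
$o{\left(D \right)} = - 4 D$
$X = 0$ ($X = \left(6 - 6\right) \left(-4\right) = 0 \left(-4\right) = 0$)
$\left(-108 + \frac{50 + 32}{o{\left(8 \right)} + X}\right)^{2} = \left(-108 + \frac{50 + 32}{\left(-4\right) 8 + 0}\right)^{2} = \left(-108 + \frac{82}{-32 + 0}\right)^{2} = \left(-108 + \frac{82}{-32}\right)^{2} = \left(-108 + 82 \left(- \frac{1}{32}\right)\right)^{2} = \left(-108 - \frac{41}{16}\right)^{2} = \left(- \frac{1769}{16}\right)^{2} = \frac{3129361}{256}$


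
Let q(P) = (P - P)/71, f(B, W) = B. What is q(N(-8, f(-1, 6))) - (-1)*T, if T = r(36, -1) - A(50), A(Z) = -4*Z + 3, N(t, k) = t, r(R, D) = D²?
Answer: 198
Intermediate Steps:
A(Z) = 3 - 4*Z
T = 198 (T = (-1)² - (3 - 4*50) = 1 - (3 - 200) = 1 - 1*(-197) = 1 + 197 = 198)
q(P) = 0 (q(P) = 0*(1/71) = 0)
q(N(-8, f(-1, 6))) - (-1)*T = 0 - (-1)*198 = 0 - 1*(-198) = 0 + 198 = 198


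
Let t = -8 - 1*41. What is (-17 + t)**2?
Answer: 4356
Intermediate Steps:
t = -49 (t = -8 - 41 = -49)
(-17 + t)**2 = (-17 - 49)**2 = (-66)**2 = 4356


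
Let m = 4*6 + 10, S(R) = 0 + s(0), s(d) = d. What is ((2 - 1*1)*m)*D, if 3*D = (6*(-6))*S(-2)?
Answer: 0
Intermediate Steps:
S(R) = 0 (S(R) = 0 + 0 = 0)
m = 34 (m = 24 + 10 = 34)
D = 0 (D = ((6*(-6))*0)/3 = (-36*0)/3 = (1/3)*0 = 0)
((2 - 1*1)*m)*D = ((2 - 1*1)*34)*0 = ((2 - 1)*34)*0 = (1*34)*0 = 34*0 = 0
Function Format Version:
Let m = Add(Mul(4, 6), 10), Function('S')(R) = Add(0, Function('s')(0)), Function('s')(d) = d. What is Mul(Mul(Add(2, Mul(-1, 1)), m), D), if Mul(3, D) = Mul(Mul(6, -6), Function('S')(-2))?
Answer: 0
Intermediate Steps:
Function('S')(R) = 0 (Function('S')(R) = Add(0, 0) = 0)
m = 34 (m = Add(24, 10) = 34)
D = 0 (D = Mul(Rational(1, 3), Mul(Mul(6, -6), 0)) = Mul(Rational(1, 3), Mul(-36, 0)) = Mul(Rational(1, 3), 0) = 0)
Mul(Mul(Add(2, Mul(-1, 1)), m), D) = Mul(Mul(Add(2, Mul(-1, 1)), 34), 0) = Mul(Mul(Add(2, -1), 34), 0) = Mul(Mul(1, 34), 0) = Mul(34, 0) = 0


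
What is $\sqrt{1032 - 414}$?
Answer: $\sqrt{618} \approx 24.86$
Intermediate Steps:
$\sqrt{1032 - 414} = \sqrt{618}$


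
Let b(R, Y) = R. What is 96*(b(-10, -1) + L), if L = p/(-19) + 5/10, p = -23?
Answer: -15120/19 ≈ -795.79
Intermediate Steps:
L = 65/38 (L = -23/(-19) + 5/10 = -23*(-1/19) + 5*(1/10) = 23/19 + 1/2 = 65/38 ≈ 1.7105)
96*(b(-10, -1) + L) = 96*(-10 + 65/38) = 96*(-315/38) = -15120/19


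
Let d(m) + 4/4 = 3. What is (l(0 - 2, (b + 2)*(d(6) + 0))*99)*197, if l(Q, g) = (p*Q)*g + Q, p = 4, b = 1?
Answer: -975150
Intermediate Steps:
d(m) = 2 (d(m) = -1 + 3 = 2)
l(Q, g) = Q + 4*Q*g (l(Q, g) = (4*Q)*g + Q = 4*Q*g + Q = Q + 4*Q*g)
(l(0 - 2, (b + 2)*(d(6) + 0))*99)*197 = (((0 - 2)*(1 + 4*((1 + 2)*(2 + 0))))*99)*197 = (-2*(1 + 4*(3*2))*99)*197 = (-2*(1 + 4*6)*99)*197 = (-2*(1 + 24)*99)*197 = (-2*25*99)*197 = -50*99*197 = -4950*197 = -975150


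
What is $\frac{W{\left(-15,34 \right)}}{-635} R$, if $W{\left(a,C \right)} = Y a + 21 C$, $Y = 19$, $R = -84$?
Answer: $\frac{36036}{635} \approx 56.75$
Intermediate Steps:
$W{\left(a,C \right)} = 19 a + 21 C$
$\frac{W{\left(-15,34 \right)}}{-635} R = \frac{19 \left(-15\right) + 21 \cdot 34}{-635} \left(-84\right) = \left(-285 + 714\right) \left(- \frac{1}{635}\right) \left(-84\right) = 429 \left(- \frac{1}{635}\right) \left(-84\right) = \left(- \frac{429}{635}\right) \left(-84\right) = \frac{36036}{635}$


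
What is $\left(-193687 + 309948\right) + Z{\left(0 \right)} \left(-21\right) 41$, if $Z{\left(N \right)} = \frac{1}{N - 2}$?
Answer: $\frac{233383}{2} \approx 1.1669 \cdot 10^{5}$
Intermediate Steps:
$Z{\left(N \right)} = \frac{1}{-2 + N}$
$\left(-193687 + 309948\right) + Z{\left(0 \right)} \left(-21\right) 41 = \left(-193687 + 309948\right) + \frac{1}{-2 + 0} \left(-21\right) 41 = 116261 + \frac{1}{-2} \left(-21\right) 41 = 116261 + \left(- \frac{1}{2}\right) \left(-21\right) 41 = 116261 + \frac{21}{2} \cdot 41 = 116261 + \frac{861}{2} = \frac{233383}{2}$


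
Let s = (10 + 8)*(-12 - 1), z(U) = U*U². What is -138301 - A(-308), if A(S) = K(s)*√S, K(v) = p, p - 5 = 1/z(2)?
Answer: -138301 - 41*I*√77/4 ≈ -1.383e+5 - 89.943*I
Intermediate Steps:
z(U) = U³
s = -234 (s = 18*(-13) = -234)
p = 41/8 (p = 5 + 1/(2³) = 5 + 1/8 = 5 + ⅛ = 41/8 ≈ 5.1250)
K(v) = 41/8
A(S) = 41*√S/8
-138301 - A(-308) = -138301 - 41*√(-308)/8 = -138301 - 41*2*I*√77/8 = -138301 - 41*I*√77/4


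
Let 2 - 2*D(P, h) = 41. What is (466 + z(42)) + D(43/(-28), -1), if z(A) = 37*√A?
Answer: 893/2 + 37*√42 ≈ 686.29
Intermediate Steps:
D(P, h) = -39/2 (D(P, h) = 1 - ½*41 = 1 - 41/2 = -39/2)
(466 + z(42)) + D(43/(-28), -1) = (466 + 37*√42) - 39/2 = 893/2 + 37*√42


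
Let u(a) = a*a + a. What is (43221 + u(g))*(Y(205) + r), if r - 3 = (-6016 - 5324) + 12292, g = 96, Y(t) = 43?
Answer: 52427934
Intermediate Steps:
r = 955 (r = 3 + ((-6016 - 5324) + 12292) = 3 + (-11340 + 12292) = 3 + 952 = 955)
u(a) = a + a² (u(a) = a² + a = a + a²)
(43221 + u(g))*(Y(205) + r) = (43221 + 96*(1 + 96))*(43 + 955) = (43221 + 96*97)*998 = (43221 + 9312)*998 = 52533*998 = 52427934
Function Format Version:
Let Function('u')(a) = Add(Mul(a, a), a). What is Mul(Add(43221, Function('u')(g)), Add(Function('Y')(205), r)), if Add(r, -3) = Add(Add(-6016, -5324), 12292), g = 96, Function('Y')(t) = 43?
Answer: 52427934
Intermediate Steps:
r = 955 (r = Add(3, Add(Add(-6016, -5324), 12292)) = Add(3, Add(-11340, 12292)) = Add(3, 952) = 955)
Function('u')(a) = Add(a, Pow(a, 2)) (Function('u')(a) = Add(Pow(a, 2), a) = Add(a, Pow(a, 2)))
Mul(Add(43221, Function('u')(g)), Add(Function('Y')(205), r)) = Mul(Add(43221, Mul(96, Add(1, 96))), Add(43, 955)) = Mul(Add(43221, Mul(96, 97)), 998) = Mul(Add(43221, 9312), 998) = Mul(52533, 998) = 52427934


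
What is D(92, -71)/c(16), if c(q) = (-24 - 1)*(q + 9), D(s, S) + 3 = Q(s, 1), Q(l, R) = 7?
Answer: -4/625 ≈ -0.0064000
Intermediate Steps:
D(s, S) = 4 (D(s, S) = -3 + 7 = 4)
c(q) = -225 - 25*q (c(q) = -25*(9 + q) = -225 - 25*q)
D(92, -71)/c(16) = 4/(-225 - 25*16) = 4/(-225 - 400) = 4/(-625) = 4*(-1/625) = -4/625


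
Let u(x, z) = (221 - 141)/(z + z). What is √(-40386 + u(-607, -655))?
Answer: I*√693065194/131 ≈ 200.96*I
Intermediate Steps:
u(x, z) = 40/z (u(x, z) = 80/((2*z)) = 80*(1/(2*z)) = 40/z)
√(-40386 + u(-607, -655)) = √(-40386 + 40/(-655)) = √(-40386 + 40*(-1/655)) = √(-40386 - 8/131) = √(-5290574/131) = I*√693065194/131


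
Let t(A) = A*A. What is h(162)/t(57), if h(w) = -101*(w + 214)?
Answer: -37976/3249 ≈ -11.689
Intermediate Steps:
h(w) = -21614 - 101*w (h(w) = -101*(214 + w) = -21614 - 101*w)
t(A) = A²
h(162)/t(57) = (-21614 - 101*162)/(57²) = (-21614 - 16362)/3249 = -37976*1/3249 = -37976/3249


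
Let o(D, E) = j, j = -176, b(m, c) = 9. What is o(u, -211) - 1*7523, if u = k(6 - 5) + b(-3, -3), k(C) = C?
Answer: -7699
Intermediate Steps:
u = 10 (u = (6 - 5) + 9 = 1 + 9 = 10)
o(D, E) = -176
o(u, -211) - 1*7523 = -176 - 1*7523 = -176 - 7523 = -7699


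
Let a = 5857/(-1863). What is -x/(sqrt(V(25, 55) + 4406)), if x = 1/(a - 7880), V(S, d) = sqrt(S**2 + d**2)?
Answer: 1863/(14686297*sqrt(4406 + 5*sqrt(146))) ≈ 1.8981e-6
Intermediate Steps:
a = -5857/1863 (a = 5857*(-1/1863) = -5857/1863 ≈ -3.1439)
x = -1863/14686297 (x = 1/(-5857/1863 - 7880) = 1/(-14686297/1863) = -1863/14686297 ≈ -0.00012685)
-x/(sqrt(V(25, 55) + 4406)) = -(-1863)/(14686297*(sqrt(sqrt(25**2 + 55**2) + 4406))) = -(-1863)/(14686297*(sqrt(sqrt(625 + 3025) + 4406))) = -(-1863)/(14686297*(sqrt(sqrt(3650) + 4406))) = -(-1863)/(14686297*(sqrt(5*sqrt(146) + 4406))) = -(-1863)/(14686297*(sqrt(4406 + 5*sqrt(146)))) = -(-1863)/(14686297*sqrt(4406 + 5*sqrt(146))) = 1863/(14686297*sqrt(4406 + 5*sqrt(146)))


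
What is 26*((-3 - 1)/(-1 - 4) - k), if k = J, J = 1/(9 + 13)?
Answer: 1079/55 ≈ 19.618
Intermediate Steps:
J = 1/22 ≈ 0.045455
k = 1/22 ≈ 0.045455
26*((-3 - 1)/(-1 - 4) - k) = 26*((-3 - 1)/(-1 - 4) - 1*1/22) = 26*(-4/(-5) - 1/22) = 26*(-4*(-⅕) - 1/22) = 26*(⅘ - 1/22) = 26*(83/110) = 1079/55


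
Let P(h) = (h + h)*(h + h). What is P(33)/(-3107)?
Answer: -4356/3107 ≈ -1.4020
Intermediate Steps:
P(h) = 4*h² (P(h) = (2*h)*(2*h) = 4*h²)
P(33)/(-3107) = (4*33²)/(-3107) = (4*1089)*(-1/3107) = 4356*(-1/3107) = -4356/3107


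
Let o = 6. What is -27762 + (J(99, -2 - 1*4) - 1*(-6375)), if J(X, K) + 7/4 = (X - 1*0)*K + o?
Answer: -87907/4 ≈ -21977.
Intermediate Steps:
J(X, K) = 17/4 + K*X (J(X, K) = -7/4 + ((X - 1*0)*K + 6) = -7/4 + ((X + 0)*K + 6) = -7/4 + (X*K + 6) = -7/4 + (K*X + 6) = -7/4 + (6 + K*X) = 17/4 + K*X)
-27762 + (J(99, -2 - 1*4) - 1*(-6375)) = -27762 + ((17/4 + (-2 - 1*4)*99) - 1*(-6375)) = -27762 + ((17/4 + (-2 - 4)*99) + 6375) = -27762 + ((17/4 - 6*99) + 6375) = -27762 + ((17/4 - 594) + 6375) = -27762 + (-2359/4 + 6375) = -27762 + 23141/4 = -87907/4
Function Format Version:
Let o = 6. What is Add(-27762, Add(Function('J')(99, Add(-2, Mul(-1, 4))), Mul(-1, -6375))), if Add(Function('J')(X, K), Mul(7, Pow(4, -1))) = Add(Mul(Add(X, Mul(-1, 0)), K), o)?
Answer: Rational(-87907, 4) ≈ -21977.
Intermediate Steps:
Function('J')(X, K) = Add(Rational(17, 4), Mul(K, X)) (Function('J')(X, K) = Add(Rational(-7, 4), Add(Mul(Add(X, Mul(-1, 0)), K), 6)) = Add(Rational(-7, 4), Add(Mul(Add(X, 0), K), 6)) = Add(Rational(-7, 4), Add(Mul(X, K), 6)) = Add(Rational(-7, 4), Add(Mul(K, X), 6)) = Add(Rational(-7, 4), Add(6, Mul(K, X))) = Add(Rational(17, 4), Mul(K, X)))
Add(-27762, Add(Function('J')(99, Add(-2, Mul(-1, 4))), Mul(-1, -6375))) = Add(-27762, Add(Add(Rational(17, 4), Mul(Add(-2, Mul(-1, 4)), 99)), Mul(-1, -6375))) = Add(-27762, Add(Add(Rational(17, 4), Mul(Add(-2, -4), 99)), 6375)) = Add(-27762, Add(Add(Rational(17, 4), Mul(-6, 99)), 6375)) = Add(-27762, Add(Add(Rational(17, 4), -594), 6375)) = Add(-27762, Add(Rational(-2359, 4), 6375)) = Add(-27762, Rational(23141, 4)) = Rational(-87907, 4)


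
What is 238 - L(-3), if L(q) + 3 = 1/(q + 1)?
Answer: 483/2 ≈ 241.50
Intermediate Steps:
L(q) = -3 + 1/(1 + q) (L(q) = -3 + 1/(q + 1) = -3 + 1/(1 + q))
238 - L(-3) = 238 - (-2 - 3*(-3))/(1 - 3) = 238 - (-2 + 9)/(-2) = 238 - (-1)*7/2 = 238 - 1*(-7/2) = 238 + 7/2 = 483/2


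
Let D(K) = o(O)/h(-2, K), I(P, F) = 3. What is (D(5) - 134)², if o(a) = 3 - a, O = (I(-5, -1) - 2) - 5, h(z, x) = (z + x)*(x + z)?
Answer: 1437601/81 ≈ 17748.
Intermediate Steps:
h(z, x) = (x + z)² (h(z, x) = (x + z)*(x + z) = (x + z)²)
O = -4 (O = (3 - 2) - 5 = 1 - 5 = -4)
D(K) = 7/(-2 + K)² (D(K) = (3 - 1*(-4))/((K - 2)²) = (3 + 4)/((-2 + K)²) = 7/(-2 + K)²)
(D(5) - 134)² = (7/(-2 + 5)² - 134)² = (7/3² - 134)² = (7*(⅑) - 134)² = (7/9 - 134)² = (-1199/9)² = 1437601/81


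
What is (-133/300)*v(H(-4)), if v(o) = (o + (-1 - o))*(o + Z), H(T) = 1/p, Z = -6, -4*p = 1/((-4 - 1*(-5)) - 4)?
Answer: 133/50 ≈ 2.6600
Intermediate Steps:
p = 1/12 (p = -1/(4*((-4 - 1*(-5)) - 4)) = -1/(4*((-4 + 5) - 4)) = -1/(4*(1 - 4)) = -¼/(-3) = -¼*(-⅓) = 1/12 ≈ 0.083333)
H(T) = 12 (H(T) = 1/(1/12) = 12)
v(o) = 6 - o (v(o) = (o + (-1 - o))*(o - 6) = -(-6 + o) = 6 - o)
(-133/300)*v(H(-4)) = (-133/300)*(6 - 1*12) = (-133*1/300)*(6 - 12) = -133/300*(-6) = 133/50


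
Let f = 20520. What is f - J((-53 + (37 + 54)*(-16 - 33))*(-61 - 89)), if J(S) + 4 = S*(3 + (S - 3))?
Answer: -458058219476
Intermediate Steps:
J(S) = -4 + S² (J(S) = -4 + S*(3 + (S - 3)) = -4 + S*(3 + (-3 + S)) = -4 + S*S = -4 + S²)
f - J((-53 + (37 + 54)*(-16 - 33))*(-61 - 89)) = 20520 - (-4 + ((-53 + (37 + 54)*(-16 - 33))*(-61 - 89))²) = 20520 - (-4 + ((-53 + 91*(-49))*(-150))²) = 20520 - (-4 + ((-53 - 4459)*(-150))²) = 20520 - (-4 + (-4512*(-150))²) = 20520 - (-4 + 676800²) = 20520 - (-4 + 458058240000) = 20520 - 1*458058239996 = 20520 - 458058239996 = -458058219476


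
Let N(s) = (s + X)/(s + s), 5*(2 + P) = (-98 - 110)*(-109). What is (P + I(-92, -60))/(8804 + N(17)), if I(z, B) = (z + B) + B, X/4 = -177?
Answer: 734468/1493225 ≈ 0.49187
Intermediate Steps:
X = -708 (X = 4*(-177) = -708)
I(z, B) = z + 2*B (I(z, B) = (B + z) + B = z + 2*B)
P = 22662/5 (P = -2 + ((-98 - 110)*(-109))/5 = -2 + (-208*(-109))/5 = -2 + (⅕)*22672 = -2 + 22672/5 = 22662/5 ≈ 4532.4)
N(s) = (-708 + s)/(2*s) (N(s) = (s - 708)/(s + s) = (-708 + s)/((2*s)) = (-708 + s)*(1/(2*s)) = (-708 + s)/(2*s))
(P + I(-92, -60))/(8804 + N(17)) = (22662/5 + (-92 + 2*(-60)))/(8804 + (½)*(-708 + 17)/17) = (22662/5 + (-92 - 120))/(8804 + (½)*(1/17)*(-691)) = (22662/5 - 212)/(8804 - 691/34) = 21602/(5*(298645/34)) = (21602/5)*(34/298645) = 734468/1493225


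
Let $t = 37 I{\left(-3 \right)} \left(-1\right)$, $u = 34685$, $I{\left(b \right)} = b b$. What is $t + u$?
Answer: $34352$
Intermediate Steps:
$I{\left(b \right)} = b^{2}$
$t = -333$ ($t = 37 \left(-3\right)^{2} \left(-1\right) = 37 \cdot 9 \left(-1\right) = 333 \left(-1\right) = -333$)
$t + u = -333 + 34685 = 34352$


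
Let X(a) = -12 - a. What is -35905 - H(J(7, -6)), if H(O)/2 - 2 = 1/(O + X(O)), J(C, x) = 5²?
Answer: -215453/6 ≈ -35909.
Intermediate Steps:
J(C, x) = 25
H(O) = 23/6 (H(O) = 4 + 2/(O + (-12 - O)) = 4 + 2/(-12) = 4 + 2*(-1/12) = 4 - ⅙ = 23/6)
-35905 - H(J(7, -6)) = -35905 - 1*23/6 = -35905 - 23/6 = -215453/6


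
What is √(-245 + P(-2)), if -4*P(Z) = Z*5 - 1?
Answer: I*√969/2 ≈ 15.564*I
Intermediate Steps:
P(Z) = ¼ - 5*Z/4 (P(Z) = -(Z*5 - 1)/4 = -(5*Z - 1)/4 = -(-1 + 5*Z)/4 = ¼ - 5*Z/4)
√(-245 + P(-2)) = √(-245 + (¼ - 5/4*(-2))) = √(-245 + (¼ + 5/2)) = √(-245 + 11/4) = √(-969/4) = I*√969/2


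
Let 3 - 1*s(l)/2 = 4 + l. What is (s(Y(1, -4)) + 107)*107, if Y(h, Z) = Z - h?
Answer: 12305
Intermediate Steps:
s(l) = -2 - 2*l (s(l) = 6 - 2*(4 + l) = 6 + (-8 - 2*l) = -2 - 2*l)
(s(Y(1, -4)) + 107)*107 = ((-2 - 2*(-4 - 1*1)) + 107)*107 = ((-2 - 2*(-4 - 1)) + 107)*107 = ((-2 - 2*(-5)) + 107)*107 = ((-2 + 10) + 107)*107 = (8 + 107)*107 = 115*107 = 12305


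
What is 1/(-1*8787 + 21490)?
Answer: 1/12703 ≈ 7.8722e-5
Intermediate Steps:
1/(-1*8787 + 21490) = 1/(-8787 + 21490) = 1/12703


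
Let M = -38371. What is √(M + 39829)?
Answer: 27*√2 ≈ 38.184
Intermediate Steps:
√(M + 39829) = √(-38371 + 39829) = √1458 = 27*√2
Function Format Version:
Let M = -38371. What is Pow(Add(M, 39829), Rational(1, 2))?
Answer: Mul(27, Pow(2, Rational(1, 2))) ≈ 38.184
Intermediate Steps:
Pow(Add(M, 39829), Rational(1, 2)) = Pow(Add(-38371, 39829), Rational(1, 2)) = Pow(1458, Rational(1, 2)) = Mul(27, Pow(2, Rational(1, 2)))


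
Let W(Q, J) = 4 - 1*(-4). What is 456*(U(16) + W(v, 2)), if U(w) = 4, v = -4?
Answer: 5472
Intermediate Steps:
W(Q, J) = 8 (W(Q, J) = 4 + 4 = 8)
456*(U(16) + W(v, 2)) = 456*(4 + 8) = 456*12 = 5472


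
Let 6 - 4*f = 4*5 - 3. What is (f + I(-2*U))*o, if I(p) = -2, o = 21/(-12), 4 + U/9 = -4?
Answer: 133/16 ≈ 8.3125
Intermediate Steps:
U = -72 (U = -36 + 9*(-4) = -36 - 36 = -72)
o = -7/4 (o = 21*(-1/12) = -7/4 ≈ -1.7500)
f = -11/4 (f = 3/2 - (4*5 - 3)/4 = 3/2 - (20 - 3)/4 = 3/2 - 1/4*17 = 3/2 - 17/4 = -11/4 ≈ -2.7500)
(f + I(-2*U))*o = (-11/4 - 2)*(-7/4) = -19/4*(-7/4) = 133/16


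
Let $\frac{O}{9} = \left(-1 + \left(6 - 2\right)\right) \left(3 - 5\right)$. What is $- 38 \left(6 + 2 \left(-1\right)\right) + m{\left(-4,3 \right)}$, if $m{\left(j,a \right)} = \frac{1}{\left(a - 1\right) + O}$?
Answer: $- \frac{7905}{52} \approx -152.02$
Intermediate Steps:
$O = -54$ ($O = 9 \left(-1 + \left(6 - 2\right)\right) \left(3 - 5\right) = 9 \left(-1 + \left(6 - 2\right)\right) \left(-2\right) = 9 \left(-1 + 4\right) \left(-2\right) = 9 \cdot 3 \left(-2\right) = 9 \left(-6\right) = -54$)
$m{\left(j,a \right)} = \frac{1}{-55 + a}$ ($m{\left(j,a \right)} = \frac{1}{\left(a - 1\right) - 54} = \frac{1}{\left(-1 + a\right) - 54} = \frac{1}{-55 + a}$)
$- 38 \left(6 + 2 \left(-1\right)\right) + m{\left(-4,3 \right)} = - 38 \left(6 + 2 \left(-1\right)\right) + \frac{1}{-55 + 3} = - 38 \left(6 - 2\right) + \frac{1}{-52} = \left(-38\right) 4 - \frac{1}{52} = -152 - \frac{1}{52} = - \frac{7905}{52}$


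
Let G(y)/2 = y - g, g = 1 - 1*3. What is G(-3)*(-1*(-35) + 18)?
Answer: -106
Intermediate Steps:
g = -2 (g = 1 - 3 = -2)
G(y) = 4 + 2*y (G(y) = 2*(y - 1*(-2)) = 2*(y + 2) = 2*(2 + y) = 4 + 2*y)
G(-3)*(-1*(-35) + 18) = (4 + 2*(-3))*(-1*(-35) + 18) = (4 - 6)*(35 + 18) = -2*53 = -106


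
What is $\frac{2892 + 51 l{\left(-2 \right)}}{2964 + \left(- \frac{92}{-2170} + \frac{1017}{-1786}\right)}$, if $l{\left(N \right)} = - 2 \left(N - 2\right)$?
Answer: $\frac{6394773000}{5742647551} \approx 1.1136$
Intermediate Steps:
$l{\left(N \right)} = 4 - 2 N$ ($l{\left(N \right)} = - 2 \left(-2 + N\right) = 4 - 2 N$)
$\frac{2892 + 51 l{\left(-2 \right)}}{2964 + \left(- \frac{92}{-2170} + \frac{1017}{-1786}\right)} = \frac{2892 + 51 \left(4 - -4\right)}{2964 + \left(- \frac{92}{-2170} + \frac{1017}{-1786}\right)} = \frac{2892 + 51 \left(4 + 4\right)}{2964 + \left(\left(-92\right) \left(- \frac{1}{2170}\right) + 1017 \left(- \frac{1}{1786}\right)\right)} = \frac{2892 + 51 \cdot 8}{2964 + \left(\frac{46}{1085} - \frac{1017}{1786}\right)} = \frac{2892 + 408}{2964 - \frac{1021289}{1937810}} = \frac{3300}{\frac{5742647551}{1937810}} = 3300 \cdot \frac{1937810}{5742647551} = \frac{6394773000}{5742647551}$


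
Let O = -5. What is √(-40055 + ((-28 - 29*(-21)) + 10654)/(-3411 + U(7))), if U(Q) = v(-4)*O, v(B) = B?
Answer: 2*I*√115156444085/3391 ≈ 200.15*I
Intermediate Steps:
U(Q) = 20 (U(Q) = -4*(-5) = 20)
√(-40055 + ((-28 - 29*(-21)) + 10654)/(-3411 + U(7))) = √(-40055 + ((-28 - 29*(-21)) + 10654)/(-3411 + 20)) = √(-40055 + ((-28 + 609) + 10654)/(-3391)) = √(-40055 + (581 + 10654)*(-1/3391)) = √(-40055 + 11235*(-1/3391)) = √(-40055 - 11235/3391) = √(-135837740/3391) = 2*I*√115156444085/3391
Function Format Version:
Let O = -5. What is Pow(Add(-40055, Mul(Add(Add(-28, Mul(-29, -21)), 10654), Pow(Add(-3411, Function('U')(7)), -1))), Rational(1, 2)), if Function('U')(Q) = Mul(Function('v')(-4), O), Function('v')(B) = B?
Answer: Mul(Rational(2, 3391), I, Pow(115156444085, Rational(1, 2))) ≈ Mul(200.15, I)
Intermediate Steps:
Function('U')(Q) = 20 (Function('U')(Q) = Mul(-4, -5) = 20)
Pow(Add(-40055, Mul(Add(Add(-28, Mul(-29, -21)), 10654), Pow(Add(-3411, Function('U')(7)), -1))), Rational(1, 2)) = Pow(Add(-40055, Mul(Add(Add(-28, Mul(-29, -21)), 10654), Pow(Add(-3411, 20), -1))), Rational(1, 2)) = Pow(Add(-40055, Mul(Add(Add(-28, 609), 10654), Pow(-3391, -1))), Rational(1, 2)) = Pow(Add(-40055, Mul(Add(581, 10654), Rational(-1, 3391))), Rational(1, 2)) = Pow(Add(-40055, Mul(11235, Rational(-1, 3391))), Rational(1, 2)) = Pow(Add(-40055, Rational(-11235, 3391)), Rational(1, 2)) = Pow(Rational(-135837740, 3391), Rational(1, 2)) = Mul(Rational(2, 3391), I, Pow(115156444085, Rational(1, 2)))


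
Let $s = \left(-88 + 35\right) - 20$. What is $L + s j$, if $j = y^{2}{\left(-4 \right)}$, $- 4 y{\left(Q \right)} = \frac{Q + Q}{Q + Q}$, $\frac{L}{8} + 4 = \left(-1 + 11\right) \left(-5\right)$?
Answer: $- \frac{6985}{16} \approx -436.56$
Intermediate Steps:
$L = -432$ ($L = -32 + 8 \left(-1 + 11\right) \left(-5\right) = -32 + 8 \cdot 10 \left(-5\right) = -32 + 8 \left(-50\right) = -32 - 400 = -432$)
$s = -73$ ($s = -53 - 20 = -73$)
$y{\left(Q \right)} = - \frac{1}{4}$ ($y{\left(Q \right)} = - \frac{\left(Q + Q\right) \frac{1}{Q + Q}}{4} = - \frac{2 Q \frac{1}{2 Q}}{4} = \left(- \frac{1}{4}\right) 1 = - \frac{1}{4}$)
$j = \frac{1}{16}$ ($j = \left(- \frac{1}{4}\right)^{2} = \frac{1}{16} \approx 0.0625$)
$L + s j = -432 - \frac{73}{16} = - \frac{6985}{16}$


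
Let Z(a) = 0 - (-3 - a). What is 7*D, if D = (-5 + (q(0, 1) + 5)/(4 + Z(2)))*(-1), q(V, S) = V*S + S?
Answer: 91/3 ≈ 30.333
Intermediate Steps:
q(V, S) = S + S*V (q(V, S) = S*V + S = S + S*V)
Z(a) = 3 + a (Z(a) = 0 + (3 + a) = 3 + a)
D = 13/3 (D = (-5 + (1*(1 + 0) + 5)/(4 + (3 + 2)))*(-1) = (-5 + (1*1 + 5)/(4 + 5))*(-1) = (-5 + (1 + 5)/9)*(-1) = (-5 + 6*(⅑))*(-1) = (-5 + ⅔)*(-1) = -13/3*(-1) = 13/3 ≈ 4.3333)
7*D = 7*(13/3) = 91/3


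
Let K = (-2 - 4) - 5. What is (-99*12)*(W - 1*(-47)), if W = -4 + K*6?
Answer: 27324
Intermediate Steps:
K = -11 (K = -6 - 5 = -11)
W = -70 (W = -4 - 11*6 = -4 - 66 = -70)
(-99*12)*(W - 1*(-47)) = (-99*12)*(-70 - 1*(-47)) = -1188*(-70 + 47) = -1188*(-23) = 27324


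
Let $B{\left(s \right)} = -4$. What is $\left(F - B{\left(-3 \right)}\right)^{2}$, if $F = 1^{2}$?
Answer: $25$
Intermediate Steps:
$F = 1$
$\left(F - B{\left(-3 \right)}\right)^{2} = \left(1 - -4\right)^{2} = \left(1 + 4\right)^{2} = 5^{2} = 25$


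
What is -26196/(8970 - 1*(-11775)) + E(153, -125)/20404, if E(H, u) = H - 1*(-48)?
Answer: -176777813/141093660 ≈ -1.2529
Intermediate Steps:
E(H, u) = 48 + H (E(H, u) = H + 48 = 48 + H)
-26196/(8970 - 1*(-11775)) + E(153, -125)/20404 = -26196/(8970 - 1*(-11775)) + (48 + 153)/20404 = -26196/(8970 + 11775) + 201*(1/20404) = -26196/20745 + 201/20404 = -26196*1/20745 + 201/20404 = -8732/6915 + 201/20404 = -176777813/141093660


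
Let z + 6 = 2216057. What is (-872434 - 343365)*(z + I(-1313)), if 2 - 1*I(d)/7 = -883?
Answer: -2701804464554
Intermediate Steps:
z = 2216051 (z = -6 + 2216057 = 2216051)
I(d) = 6195 (I(d) = 14 - 7*(-883) = 14 + 6181 = 6195)
(-872434 - 343365)*(z + I(-1313)) = (-872434 - 343365)*(2216051 + 6195) = -1215799*2222246 = -2701804464554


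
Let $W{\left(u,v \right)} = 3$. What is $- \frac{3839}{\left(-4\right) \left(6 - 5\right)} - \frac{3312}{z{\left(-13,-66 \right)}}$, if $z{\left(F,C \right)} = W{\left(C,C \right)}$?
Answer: $- \frac{577}{4} \approx -144.25$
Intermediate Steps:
$z{\left(F,C \right)} = 3$
$- \frac{3839}{\left(-4\right) \left(6 - 5\right)} - \frac{3312}{z{\left(-13,-66 \right)}} = - \frac{3839}{\left(-4\right) \left(6 - 5\right)} - \frac{3312}{3} = - \frac{3839}{\left(-4\right) 1} - 1104 = - \frac{3839}{-4} - 1104 = \left(-3839\right) \left(- \frac{1}{4}\right) - 1104 = \frac{3839}{4} - 1104 = - \frac{577}{4}$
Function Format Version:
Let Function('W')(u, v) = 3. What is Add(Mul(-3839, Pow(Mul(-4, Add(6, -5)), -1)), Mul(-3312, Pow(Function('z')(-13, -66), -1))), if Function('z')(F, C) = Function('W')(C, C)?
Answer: Rational(-577, 4) ≈ -144.25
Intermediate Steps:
Function('z')(F, C) = 3
Add(Mul(-3839, Pow(Mul(-4, Add(6, -5)), -1)), Mul(-3312, Pow(Function('z')(-13, -66), -1))) = Add(Mul(-3839, Pow(Mul(-4, Add(6, -5)), -1)), Mul(-3312, Pow(3, -1))) = Add(Mul(-3839, Pow(Mul(-4, 1), -1)), Mul(-3312, Rational(1, 3))) = Add(Mul(-3839, Pow(-4, -1)), -1104) = Add(Mul(-3839, Rational(-1, 4)), -1104) = Add(Rational(3839, 4), -1104) = Rational(-577, 4)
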